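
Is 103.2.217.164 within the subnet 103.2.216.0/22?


Subnet network: 103.2.216.0
Test IP AND mask: 103.2.216.0
Yes, 103.2.217.164 is in 103.2.216.0/22


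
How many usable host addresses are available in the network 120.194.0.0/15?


Host bits = 32 - 15 = 17
Total addresses = 2^17 = 131072
Usable = total - 2 (network and broadcast)
Usable hosts: 131070


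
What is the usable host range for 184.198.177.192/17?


Network: 184.198.128.0
Broadcast: 184.198.255.255
First usable = network + 1
Last usable = broadcast - 1
Range: 184.198.128.1 to 184.198.255.254


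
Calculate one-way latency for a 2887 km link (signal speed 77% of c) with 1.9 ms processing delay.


Speed = 0.77 * 3e5 km/s = 231000 km/s
Propagation delay = 2887 / 231000 = 0.0125 s = 12.4978 ms
Processing delay = 1.9 ms
Total one-way latency = 14.3978 ms


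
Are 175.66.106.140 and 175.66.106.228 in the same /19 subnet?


Mask: 255.255.224.0
175.66.106.140 AND mask = 175.66.96.0
175.66.106.228 AND mask = 175.66.96.0
Yes, same subnet (175.66.96.0)


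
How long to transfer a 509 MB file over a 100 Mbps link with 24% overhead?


Effective throughput = 100 * (1 - 24/100) = 76 Mbps
File size in Mb = 509 * 8 = 4072 Mb
Time = 4072 / 76
Time = 53.5789 seconds


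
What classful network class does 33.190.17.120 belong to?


First octet: 33
Binary: 00100001
0xxxxxxx -> Class A (1-126)
Class A, default mask 255.0.0.0 (/8)


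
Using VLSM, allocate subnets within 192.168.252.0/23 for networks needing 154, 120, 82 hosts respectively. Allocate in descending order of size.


154 hosts -> /24 (254 usable): 192.168.252.0/24
120 hosts -> /25 (126 usable): 192.168.253.0/25
82 hosts -> /25 (126 usable): 192.168.253.128/25
Allocation: 192.168.252.0/24 (154 hosts, 254 usable); 192.168.253.0/25 (120 hosts, 126 usable); 192.168.253.128/25 (82 hosts, 126 usable)


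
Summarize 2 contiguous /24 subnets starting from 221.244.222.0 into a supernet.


Original prefix: /24
Number of subnets: 2 = 2^1
New prefix = 24 - 1 = 23
Supernet: 221.244.222.0/23


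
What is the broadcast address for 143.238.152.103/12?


Network: 143.224.0.0/12
Host bits = 20
Set all host bits to 1:
Broadcast: 143.239.255.255


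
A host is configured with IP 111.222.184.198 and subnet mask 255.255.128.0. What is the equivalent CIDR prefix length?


Binary: 11111111.11111111.10000000.00000000
Count leading 1s
Prefix: /17


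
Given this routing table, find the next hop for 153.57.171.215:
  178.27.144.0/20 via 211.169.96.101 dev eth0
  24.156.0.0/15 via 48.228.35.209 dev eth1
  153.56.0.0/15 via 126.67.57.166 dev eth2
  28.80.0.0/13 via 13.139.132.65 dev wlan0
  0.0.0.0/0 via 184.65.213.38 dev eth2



Longest prefix match for 153.57.171.215:
  /20 178.27.144.0: no
  /15 24.156.0.0: no
  /15 153.56.0.0: MATCH
  /13 28.80.0.0: no
  /0 0.0.0.0: MATCH
Selected: next-hop 126.67.57.166 via eth2 (matched /15)


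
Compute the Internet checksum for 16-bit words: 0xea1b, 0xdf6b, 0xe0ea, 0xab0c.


Sum all words (with carry folding):
+ 0xea1b = 0xea1b
+ 0xdf6b = 0xc987
+ 0xe0ea = 0xaa72
+ 0xab0c = 0x557f
One's complement: ~0x557f
Checksum = 0xaa80


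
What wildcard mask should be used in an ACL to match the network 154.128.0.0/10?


Subnet mask: 255.192.0.0
Wildcard = 255.255.255.255 - subnet mask
255 - 255 = 0
255 - 192 = 63
255 - 0 = 255
255 - 0 = 255
Wildcard: 0.63.255.255


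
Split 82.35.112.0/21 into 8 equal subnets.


New prefix = 21 + 3 = 24
Each subnet has 256 addresses
  82.35.112.0/24
  82.35.113.0/24
  82.35.114.0/24
  82.35.115.0/24
  82.35.116.0/24
  82.35.117.0/24
  82.35.118.0/24
  82.35.119.0/24
Subnets: 82.35.112.0/24, 82.35.113.0/24, 82.35.114.0/24, 82.35.115.0/24, 82.35.116.0/24, 82.35.117.0/24, 82.35.118.0/24, 82.35.119.0/24


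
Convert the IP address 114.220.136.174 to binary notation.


114 = 01110010
220 = 11011100
136 = 10001000
174 = 10101110
Binary: 01110010.11011100.10001000.10101110


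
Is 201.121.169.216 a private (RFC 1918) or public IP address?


RFC 1918 private ranges:
  10.0.0.0/8 (10.0.0.0 - 10.255.255.255)
  172.16.0.0/12 (172.16.0.0 - 172.31.255.255)
  192.168.0.0/16 (192.168.0.0 - 192.168.255.255)
Public (not in any RFC 1918 range)


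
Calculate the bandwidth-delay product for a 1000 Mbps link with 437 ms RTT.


BDP = bandwidth * RTT
= 1000 Mbps * 437 ms
= 1000 * 1e6 * 437 / 1000 bits
= 437000000 bits
= 54625000 bytes
= 53344.7266 KB
BDP = 437000000 bits (54625000 bytes)


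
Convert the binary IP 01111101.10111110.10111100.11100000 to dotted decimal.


01111101 = 125
10111110 = 190
10111100 = 188
11100000 = 224
IP: 125.190.188.224


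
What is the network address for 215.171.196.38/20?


IP:   11010111.10101011.11000100.00100110
Mask: 11111111.11111111.11110000.00000000
AND operation:
Net:  11010111.10101011.11000000.00000000
Network: 215.171.192.0/20


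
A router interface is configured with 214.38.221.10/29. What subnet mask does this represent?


/29 means 29 network bits, 3 host bits
Binary: 11111111111111111111111111111000
Mask: 255.255.255.248


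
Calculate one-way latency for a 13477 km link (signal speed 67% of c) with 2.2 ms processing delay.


Speed = 0.67 * 3e5 km/s = 201000 km/s
Propagation delay = 13477 / 201000 = 0.067 s = 67.0498 ms
Processing delay = 2.2 ms
Total one-way latency = 69.2498 ms


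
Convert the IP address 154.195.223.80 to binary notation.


154 = 10011010
195 = 11000011
223 = 11011111
80 = 01010000
Binary: 10011010.11000011.11011111.01010000


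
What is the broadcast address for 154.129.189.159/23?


Network: 154.129.188.0/23
Host bits = 9
Set all host bits to 1:
Broadcast: 154.129.189.255


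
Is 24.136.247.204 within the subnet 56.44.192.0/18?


Subnet network: 56.44.192.0
Test IP AND mask: 24.136.192.0
No, 24.136.247.204 is not in 56.44.192.0/18


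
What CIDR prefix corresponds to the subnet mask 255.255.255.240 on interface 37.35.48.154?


Binary: 11111111.11111111.11111111.11110000
Count leading 1s
Prefix: /28


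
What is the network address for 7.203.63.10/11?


IP:   00000111.11001011.00111111.00001010
Mask: 11111111.11100000.00000000.00000000
AND operation:
Net:  00000111.11000000.00000000.00000000
Network: 7.192.0.0/11


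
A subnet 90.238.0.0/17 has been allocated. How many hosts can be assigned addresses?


Host bits = 32 - 17 = 15
Total addresses = 2^15 = 32768
Usable = total - 2 (network and broadcast)
Usable hosts: 32766


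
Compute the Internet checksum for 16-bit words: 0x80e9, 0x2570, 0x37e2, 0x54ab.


Sum all words (with carry folding):
+ 0x80e9 = 0x80e9
+ 0x2570 = 0xa659
+ 0x37e2 = 0xde3b
+ 0x54ab = 0x32e7
One's complement: ~0x32e7
Checksum = 0xcd18


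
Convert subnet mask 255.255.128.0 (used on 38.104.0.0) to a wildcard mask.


Subnet mask: 255.255.128.0
Wildcard = 255.255.255.255 - subnet mask
255 - 255 = 0
255 - 255 = 0
255 - 128 = 127
255 - 0 = 255
Wildcard: 0.0.127.255


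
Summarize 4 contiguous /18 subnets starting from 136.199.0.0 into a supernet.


Original prefix: /18
Number of subnets: 4 = 2^2
New prefix = 18 - 2 = 16
Supernet: 136.199.0.0/16


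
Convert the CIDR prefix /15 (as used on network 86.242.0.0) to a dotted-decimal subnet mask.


/15 means 15 network bits, 17 host bits
Binary: 11111111111111100000000000000000
Mask: 255.254.0.0


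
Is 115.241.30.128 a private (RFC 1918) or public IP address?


RFC 1918 private ranges:
  10.0.0.0/8 (10.0.0.0 - 10.255.255.255)
  172.16.0.0/12 (172.16.0.0 - 172.31.255.255)
  192.168.0.0/16 (192.168.0.0 - 192.168.255.255)
Public (not in any RFC 1918 range)


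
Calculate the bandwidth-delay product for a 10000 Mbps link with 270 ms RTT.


BDP = bandwidth * RTT
= 10000 Mbps * 270 ms
= 10000 * 1e6 * 270 / 1000 bits
= 2700000000 bits
= 337500000 bytes
= 329589.8438 KB
BDP = 2700000000 bits (337500000 bytes)


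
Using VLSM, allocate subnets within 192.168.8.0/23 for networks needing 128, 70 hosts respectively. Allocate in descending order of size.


128 hosts -> /24 (254 usable): 192.168.8.0/24
70 hosts -> /25 (126 usable): 192.168.9.0/25
Allocation: 192.168.8.0/24 (128 hosts, 254 usable); 192.168.9.0/25 (70 hosts, 126 usable)


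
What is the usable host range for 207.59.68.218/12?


Network: 207.48.0.0
Broadcast: 207.63.255.255
First usable = network + 1
Last usable = broadcast - 1
Range: 207.48.0.1 to 207.63.255.254


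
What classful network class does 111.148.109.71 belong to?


First octet: 111
Binary: 01101111
0xxxxxxx -> Class A (1-126)
Class A, default mask 255.0.0.0 (/8)


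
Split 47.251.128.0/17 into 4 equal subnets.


New prefix = 17 + 2 = 19
Each subnet has 8192 addresses
  47.251.128.0/19
  47.251.160.0/19
  47.251.192.0/19
  47.251.224.0/19
Subnets: 47.251.128.0/19, 47.251.160.0/19, 47.251.192.0/19, 47.251.224.0/19


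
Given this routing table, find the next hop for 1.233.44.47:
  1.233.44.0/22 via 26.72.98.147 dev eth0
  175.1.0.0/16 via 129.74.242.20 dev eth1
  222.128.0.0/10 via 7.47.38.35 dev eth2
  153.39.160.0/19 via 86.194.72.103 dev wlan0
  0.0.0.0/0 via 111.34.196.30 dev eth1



Longest prefix match for 1.233.44.47:
  /22 1.233.44.0: MATCH
  /16 175.1.0.0: no
  /10 222.128.0.0: no
  /19 153.39.160.0: no
  /0 0.0.0.0: MATCH
Selected: next-hop 26.72.98.147 via eth0 (matched /22)


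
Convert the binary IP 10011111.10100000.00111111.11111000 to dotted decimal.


10011111 = 159
10100000 = 160
00111111 = 63
11111000 = 248
IP: 159.160.63.248


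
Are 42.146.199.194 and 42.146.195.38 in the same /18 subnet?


Mask: 255.255.192.0
42.146.199.194 AND mask = 42.146.192.0
42.146.195.38 AND mask = 42.146.192.0
Yes, same subnet (42.146.192.0)


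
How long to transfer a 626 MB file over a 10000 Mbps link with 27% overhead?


Effective throughput = 10000 * (1 - 27/100) = 7300 Mbps
File size in Mb = 626 * 8 = 5008 Mb
Time = 5008 / 7300
Time = 0.686 seconds


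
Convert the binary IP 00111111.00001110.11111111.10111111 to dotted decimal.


00111111 = 63
00001110 = 14
11111111 = 255
10111111 = 191
IP: 63.14.255.191


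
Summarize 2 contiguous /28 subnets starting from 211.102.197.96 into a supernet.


Original prefix: /28
Number of subnets: 2 = 2^1
New prefix = 28 - 1 = 27
Supernet: 211.102.197.96/27


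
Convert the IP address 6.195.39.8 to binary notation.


6 = 00000110
195 = 11000011
39 = 00100111
8 = 00001000
Binary: 00000110.11000011.00100111.00001000


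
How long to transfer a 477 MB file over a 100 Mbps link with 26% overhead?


Effective throughput = 100 * (1 - 26/100) = 74 Mbps
File size in Mb = 477 * 8 = 3816 Mb
Time = 3816 / 74
Time = 51.5676 seconds


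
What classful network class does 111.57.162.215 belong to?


First octet: 111
Binary: 01101111
0xxxxxxx -> Class A (1-126)
Class A, default mask 255.0.0.0 (/8)


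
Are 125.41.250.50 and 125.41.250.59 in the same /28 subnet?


Mask: 255.255.255.240
125.41.250.50 AND mask = 125.41.250.48
125.41.250.59 AND mask = 125.41.250.48
Yes, same subnet (125.41.250.48)


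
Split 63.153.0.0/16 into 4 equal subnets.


New prefix = 16 + 2 = 18
Each subnet has 16384 addresses
  63.153.0.0/18
  63.153.64.0/18
  63.153.128.0/18
  63.153.192.0/18
Subnets: 63.153.0.0/18, 63.153.64.0/18, 63.153.128.0/18, 63.153.192.0/18


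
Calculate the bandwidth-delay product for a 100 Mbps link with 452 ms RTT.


BDP = bandwidth * RTT
= 100 Mbps * 452 ms
= 100 * 1e6 * 452 / 1000 bits
= 45200000 bits
= 5650000 bytes
= 5517.5781 KB
BDP = 45200000 bits (5650000 bytes)


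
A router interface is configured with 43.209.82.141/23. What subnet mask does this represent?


/23 means 23 network bits, 9 host bits
Binary: 11111111111111111111111000000000
Mask: 255.255.254.0


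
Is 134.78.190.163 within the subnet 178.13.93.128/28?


Subnet network: 178.13.93.128
Test IP AND mask: 134.78.190.160
No, 134.78.190.163 is not in 178.13.93.128/28


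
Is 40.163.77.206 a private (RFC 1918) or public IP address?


RFC 1918 private ranges:
  10.0.0.0/8 (10.0.0.0 - 10.255.255.255)
  172.16.0.0/12 (172.16.0.0 - 172.31.255.255)
  192.168.0.0/16 (192.168.0.0 - 192.168.255.255)
Public (not in any RFC 1918 range)


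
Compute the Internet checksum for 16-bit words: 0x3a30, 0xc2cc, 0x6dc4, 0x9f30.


Sum all words (with carry folding):
+ 0x3a30 = 0x3a30
+ 0xc2cc = 0xfcfc
+ 0x6dc4 = 0x6ac1
+ 0x9f30 = 0x09f2
One's complement: ~0x09f2
Checksum = 0xf60d


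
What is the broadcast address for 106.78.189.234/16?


Network: 106.78.0.0/16
Host bits = 16
Set all host bits to 1:
Broadcast: 106.78.255.255


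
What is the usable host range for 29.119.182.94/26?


Network: 29.119.182.64
Broadcast: 29.119.182.127
First usable = network + 1
Last usable = broadcast - 1
Range: 29.119.182.65 to 29.119.182.126


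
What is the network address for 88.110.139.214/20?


IP:   01011000.01101110.10001011.11010110
Mask: 11111111.11111111.11110000.00000000
AND operation:
Net:  01011000.01101110.10000000.00000000
Network: 88.110.128.0/20


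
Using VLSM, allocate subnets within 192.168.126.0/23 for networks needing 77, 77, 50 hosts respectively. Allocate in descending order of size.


77 hosts -> /25 (126 usable): 192.168.126.0/25
77 hosts -> /25 (126 usable): 192.168.126.128/25
50 hosts -> /26 (62 usable): 192.168.127.0/26
Allocation: 192.168.126.0/25 (77 hosts, 126 usable); 192.168.126.128/25 (77 hosts, 126 usable); 192.168.127.0/26 (50 hosts, 62 usable)


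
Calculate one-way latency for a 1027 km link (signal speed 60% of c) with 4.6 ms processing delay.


Speed = 0.6 * 3e5 km/s = 180000 km/s
Propagation delay = 1027 / 180000 = 0.0057 s = 5.7056 ms
Processing delay = 4.6 ms
Total one-way latency = 10.3056 ms


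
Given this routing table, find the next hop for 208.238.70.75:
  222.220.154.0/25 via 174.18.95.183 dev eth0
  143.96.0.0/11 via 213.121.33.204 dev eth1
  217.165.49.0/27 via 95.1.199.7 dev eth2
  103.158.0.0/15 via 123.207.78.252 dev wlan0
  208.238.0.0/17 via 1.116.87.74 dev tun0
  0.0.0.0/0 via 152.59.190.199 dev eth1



Longest prefix match for 208.238.70.75:
  /25 222.220.154.0: no
  /11 143.96.0.0: no
  /27 217.165.49.0: no
  /15 103.158.0.0: no
  /17 208.238.0.0: MATCH
  /0 0.0.0.0: MATCH
Selected: next-hop 1.116.87.74 via tun0 (matched /17)


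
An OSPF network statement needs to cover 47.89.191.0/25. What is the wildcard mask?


Subnet mask: 255.255.255.128
Wildcard = 255.255.255.255 - subnet mask
255 - 255 = 0
255 - 255 = 0
255 - 255 = 0
255 - 128 = 127
Wildcard: 0.0.0.127


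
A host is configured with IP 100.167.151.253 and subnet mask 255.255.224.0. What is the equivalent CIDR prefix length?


Binary: 11111111.11111111.11100000.00000000
Count leading 1s
Prefix: /19


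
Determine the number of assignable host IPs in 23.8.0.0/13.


Host bits = 32 - 13 = 19
Total addresses = 2^19 = 524288
Usable = total - 2 (network and broadcast)
Usable hosts: 524286


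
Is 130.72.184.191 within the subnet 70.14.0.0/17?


Subnet network: 70.14.0.0
Test IP AND mask: 130.72.128.0
No, 130.72.184.191 is not in 70.14.0.0/17


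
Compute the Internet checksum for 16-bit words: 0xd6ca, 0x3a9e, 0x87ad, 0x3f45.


Sum all words (with carry folding):
+ 0xd6ca = 0xd6ca
+ 0x3a9e = 0x1169
+ 0x87ad = 0x9916
+ 0x3f45 = 0xd85b
One's complement: ~0xd85b
Checksum = 0x27a4


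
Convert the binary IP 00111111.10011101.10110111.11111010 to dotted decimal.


00111111 = 63
10011101 = 157
10110111 = 183
11111010 = 250
IP: 63.157.183.250


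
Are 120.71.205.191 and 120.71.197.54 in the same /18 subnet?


Mask: 255.255.192.0
120.71.205.191 AND mask = 120.71.192.0
120.71.197.54 AND mask = 120.71.192.0
Yes, same subnet (120.71.192.0)


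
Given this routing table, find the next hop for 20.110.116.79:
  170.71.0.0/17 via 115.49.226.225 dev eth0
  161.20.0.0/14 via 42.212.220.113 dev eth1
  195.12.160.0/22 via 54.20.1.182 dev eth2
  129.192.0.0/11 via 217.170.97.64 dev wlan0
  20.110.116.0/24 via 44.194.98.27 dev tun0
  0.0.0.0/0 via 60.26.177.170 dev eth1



Longest prefix match for 20.110.116.79:
  /17 170.71.0.0: no
  /14 161.20.0.0: no
  /22 195.12.160.0: no
  /11 129.192.0.0: no
  /24 20.110.116.0: MATCH
  /0 0.0.0.0: MATCH
Selected: next-hop 44.194.98.27 via tun0 (matched /24)


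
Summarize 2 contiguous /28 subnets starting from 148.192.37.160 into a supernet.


Original prefix: /28
Number of subnets: 2 = 2^1
New prefix = 28 - 1 = 27
Supernet: 148.192.37.160/27


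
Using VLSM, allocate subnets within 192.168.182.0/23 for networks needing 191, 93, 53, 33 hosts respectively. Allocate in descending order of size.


191 hosts -> /24 (254 usable): 192.168.182.0/24
93 hosts -> /25 (126 usable): 192.168.183.0/25
53 hosts -> /26 (62 usable): 192.168.183.128/26
33 hosts -> /26 (62 usable): 192.168.183.192/26
Allocation: 192.168.182.0/24 (191 hosts, 254 usable); 192.168.183.0/25 (93 hosts, 126 usable); 192.168.183.128/26 (53 hosts, 62 usable); 192.168.183.192/26 (33 hosts, 62 usable)


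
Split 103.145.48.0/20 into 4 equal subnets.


New prefix = 20 + 2 = 22
Each subnet has 1024 addresses
  103.145.48.0/22
  103.145.52.0/22
  103.145.56.0/22
  103.145.60.0/22
Subnets: 103.145.48.0/22, 103.145.52.0/22, 103.145.56.0/22, 103.145.60.0/22


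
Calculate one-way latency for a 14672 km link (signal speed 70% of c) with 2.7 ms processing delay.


Speed = 0.7 * 3e5 km/s = 210000 km/s
Propagation delay = 14672 / 210000 = 0.0699 s = 69.8667 ms
Processing delay = 2.7 ms
Total one-way latency = 72.5667 ms


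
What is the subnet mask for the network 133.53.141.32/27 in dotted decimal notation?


/27 means 27 network bits, 5 host bits
Binary: 11111111111111111111111111100000
Mask: 255.255.255.224


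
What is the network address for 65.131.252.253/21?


IP:   01000001.10000011.11111100.11111101
Mask: 11111111.11111111.11111000.00000000
AND operation:
Net:  01000001.10000011.11111000.00000000
Network: 65.131.248.0/21


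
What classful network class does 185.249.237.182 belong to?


First octet: 185
Binary: 10111001
10xxxxxx -> Class B (128-191)
Class B, default mask 255.255.0.0 (/16)


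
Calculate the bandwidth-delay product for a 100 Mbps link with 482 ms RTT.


BDP = bandwidth * RTT
= 100 Mbps * 482 ms
= 100 * 1e6 * 482 / 1000 bits
= 48200000 bits
= 6025000 bytes
= 5883.7891 KB
BDP = 48200000 bits (6025000 bytes)


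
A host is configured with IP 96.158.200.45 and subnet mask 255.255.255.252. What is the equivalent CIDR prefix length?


Binary: 11111111.11111111.11111111.11111100
Count leading 1s
Prefix: /30


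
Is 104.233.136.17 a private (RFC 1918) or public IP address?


RFC 1918 private ranges:
  10.0.0.0/8 (10.0.0.0 - 10.255.255.255)
  172.16.0.0/12 (172.16.0.0 - 172.31.255.255)
  192.168.0.0/16 (192.168.0.0 - 192.168.255.255)
Public (not in any RFC 1918 range)


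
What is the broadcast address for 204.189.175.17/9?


Network: 204.128.0.0/9
Host bits = 23
Set all host bits to 1:
Broadcast: 204.255.255.255


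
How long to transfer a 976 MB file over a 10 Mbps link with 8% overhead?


Effective throughput = 10 * (1 - 8/100) = 9.2 Mbps
File size in Mb = 976 * 8 = 7808 Mb
Time = 7808 / 9.2
Time = 848.6957 seconds


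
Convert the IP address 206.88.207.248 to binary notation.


206 = 11001110
88 = 01011000
207 = 11001111
248 = 11111000
Binary: 11001110.01011000.11001111.11111000


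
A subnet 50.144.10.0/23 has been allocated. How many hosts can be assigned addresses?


Host bits = 32 - 23 = 9
Total addresses = 2^9 = 512
Usable = total - 2 (network and broadcast)
Usable hosts: 510


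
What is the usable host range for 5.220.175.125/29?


Network: 5.220.175.120
Broadcast: 5.220.175.127
First usable = network + 1
Last usable = broadcast - 1
Range: 5.220.175.121 to 5.220.175.126


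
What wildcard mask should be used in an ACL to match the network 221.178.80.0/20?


Subnet mask: 255.255.240.0
Wildcard = 255.255.255.255 - subnet mask
255 - 255 = 0
255 - 255 = 0
255 - 240 = 15
255 - 0 = 255
Wildcard: 0.0.15.255


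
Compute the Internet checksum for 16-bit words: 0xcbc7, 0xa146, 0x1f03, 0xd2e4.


Sum all words (with carry folding):
+ 0xcbc7 = 0xcbc7
+ 0xa146 = 0x6d0e
+ 0x1f03 = 0x8c11
+ 0xd2e4 = 0x5ef6
One's complement: ~0x5ef6
Checksum = 0xa109


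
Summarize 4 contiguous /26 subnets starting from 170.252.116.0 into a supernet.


Original prefix: /26
Number of subnets: 4 = 2^2
New prefix = 26 - 2 = 24
Supernet: 170.252.116.0/24


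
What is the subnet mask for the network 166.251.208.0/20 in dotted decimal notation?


/20 means 20 network bits, 12 host bits
Binary: 11111111111111111111000000000000
Mask: 255.255.240.0


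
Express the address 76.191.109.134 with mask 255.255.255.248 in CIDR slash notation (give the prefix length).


Binary: 11111111.11111111.11111111.11111000
Count leading 1s
Prefix: /29


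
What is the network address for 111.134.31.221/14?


IP:   01101111.10000110.00011111.11011101
Mask: 11111111.11111100.00000000.00000000
AND operation:
Net:  01101111.10000100.00000000.00000000
Network: 111.132.0.0/14


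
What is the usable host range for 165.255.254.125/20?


Network: 165.255.240.0
Broadcast: 165.255.255.255
First usable = network + 1
Last usable = broadcast - 1
Range: 165.255.240.1 to 165.255.255.254


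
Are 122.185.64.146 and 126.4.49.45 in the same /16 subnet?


Mask: 255.255.0.0
122.185.64.146 AND mask = 122.185.0.0
126.4.49.45 AND mask = 126.4.0.0
No, different subnets (122.185.0.0 vs 126.4.0.0)


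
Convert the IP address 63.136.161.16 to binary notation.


63 = 00111111
136 = 10001000
161 = 10100001
16 = 00010000
Binary: 00111111.10001000.10100001.00010000


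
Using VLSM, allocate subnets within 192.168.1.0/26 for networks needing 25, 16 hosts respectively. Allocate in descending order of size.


25 hosts -> /27 (30 usable): 192.168.1.0/27
16 hosts -> /27 (30 usable): 192.168.1.32/27
Allocation: 192.168.1.0/27 (25 hosts, 30 usable); 192.168.1.32/27 (16 hosts, 30 usable)


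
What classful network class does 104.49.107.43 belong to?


First octet: 104
Binary: 01101000
0xxxxxxx -> Class A (1-126)
Class A, default mask 255.0.0.0 (/8)


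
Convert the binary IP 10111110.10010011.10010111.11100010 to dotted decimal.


10111110 = 190
10010011 = 147
10010111 = 151
11100010 = 226
IP: 190.147.151.226


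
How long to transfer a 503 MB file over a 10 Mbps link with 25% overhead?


Effective throughput = 10 * (1 - 25/100) = 7.5 Mbps
File size in Mb = 503 * 8 = 4024 Mb
Time = 4024 / 7.5
Time = 536.5333 seconds


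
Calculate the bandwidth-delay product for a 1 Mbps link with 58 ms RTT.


BDP = bandwidth * RTT
= 1 Mbps * 58 ms
= 1 * 1e6 * 58 / 1000 bits
= 58000 bits
= 7250 bytes
= 7.0801 KB
BDP = 58000 bits (7250 bytes)


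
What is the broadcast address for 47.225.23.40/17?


Network: 47.225.0.0/17
Host bits = 15
Set all host bits to 1:
Broadcast: 47.225.127.255


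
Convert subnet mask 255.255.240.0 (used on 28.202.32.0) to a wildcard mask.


Subnet mask: 255.255.240.0
Wildcard = 255.255.255.255 - subnet mask
255 - 255 = 0
255 - 255 = 0
255 - 240 = 15
255 - 0 = 255
Wildcard: 0.0.15.255


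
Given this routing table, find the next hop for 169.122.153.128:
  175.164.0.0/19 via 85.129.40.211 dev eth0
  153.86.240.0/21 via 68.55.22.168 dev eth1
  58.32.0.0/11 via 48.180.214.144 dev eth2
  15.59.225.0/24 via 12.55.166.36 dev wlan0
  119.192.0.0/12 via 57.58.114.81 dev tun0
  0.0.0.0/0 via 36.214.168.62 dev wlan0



Longest prefix match for 169.122.153.128:
  /19 175.164.0.0: no
  /21 153.86.240.0: no
  /11 58.32.0.0: no
  /24 15.59.225.0: no
  /12 119.192.0.0: no
  /0 0.0.0.0: MATCH
Selected: next-hop 36.214.168.62 via wlan0 (matched /0)


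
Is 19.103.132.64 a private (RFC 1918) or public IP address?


RFC 1918 private ranges:
  10.0.0.0/8 (10.0.0.0 - 10.255.255.255)
  172.16.0.0/12 (172.16.0.0 - 172.31.255.255)
  192.168.0.0/16 (192.168.0.0 - 192.168.255.255)
Public (not in any RFC 1918 range)


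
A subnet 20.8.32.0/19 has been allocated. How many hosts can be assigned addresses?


Host bits = 32 - 19 = 13
Total addresses = 2^13 = 8192
Usable = total - 2 (network and broadcast)
Usable hosts: 8190


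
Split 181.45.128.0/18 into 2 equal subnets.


New prefix = 18 + 1 = 19
Each subnet has 8192 addresses
  181.45.128.0/19
  181.45.160.0/19
Subnets: 181.45.128.0/19, 181.45.160.0/19


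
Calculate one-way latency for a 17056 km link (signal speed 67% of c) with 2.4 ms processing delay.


Speed = 0.67 * 3e5 km/s = 201000 km/s
Propagation delay = 17056 / 201000 = 0.0849 s = 84.8557 ms
Processing delay = 2.4 ms
Total one-way latency = 87.2557 ms


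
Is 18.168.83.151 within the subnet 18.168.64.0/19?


Subnet network: 18.168.64.0
Test IP AND mask: 18.168.64.0
Yes, 18.168.83.151 is in 18.168.64.0/19


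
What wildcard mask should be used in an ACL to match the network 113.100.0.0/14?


Subnet mask: 255.252.0.0
Wildcard = 255.255.255.255 - subnet mask
255 - 255 = 0
255 - 252 = 3
255 - 0 = 255
255 - 0 = 255
Wildcard: 0.3.255.255


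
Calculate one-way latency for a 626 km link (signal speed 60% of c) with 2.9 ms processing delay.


Speed = 0.6 * 3e5 km/s = 180000 km/s
Propagation delay = 626 / 180000 = 0.0035 s = 3.4778 ms
Processing delay = 2.9 ms
Total one-way latency = 6.3778 ms


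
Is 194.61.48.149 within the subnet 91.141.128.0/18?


Subnet network: 91.141.128.0
Test IP AND mask: 194.61.0.0
No, 194.61.48.149 is not in 91.141.128.0/18


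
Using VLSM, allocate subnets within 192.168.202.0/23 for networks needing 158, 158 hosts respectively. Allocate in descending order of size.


158 hosts -> /24 (254 usable): 192.168.202.0/24
158 hosts -> /24 (254 usable): 192.168.203.0/24
Allocation: 192.168.202.0/24 (158 hosts, 254 usable); 192.168.203.0/24 (158 hosts, 254 usable)


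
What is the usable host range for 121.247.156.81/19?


Network: 121.247.128.0
Broadcast: 121.247.159.255
First usable = network + 1
Last usable = broadcast - 1
Range: 121.247.128.1 to 121.247.159.254


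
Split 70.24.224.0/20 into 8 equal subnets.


New prefix = 20 + 3 = 23
Each subnet has 512 addresses
  70.24.224.0/23
  70.24.226.0/23
  70.24.228.0/23
  70.24.230.0/23
  70.24.232.0/23
  70.24.234.0/23
  70.24.236.0/23
  70.24.238.0/23
Subnets: 70.24.224.0/23, 70.24.226.0/23, 70.24.228.0/23, 70.24.230.0/23, 70.24.232.0/23, 70.24.234.0/23, 70.24.236.0/23, 70.24.238.0/23


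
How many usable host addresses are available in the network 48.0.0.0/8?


Host bits = 32 - 8 = 24
Total addresses = 2^24 = 16777216
Usable = total - 2 (network and broadcast)
Usable hosts: 16777214


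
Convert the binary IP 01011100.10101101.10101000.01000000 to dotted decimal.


01011100 = 92
10101101 = 173
10101000 = 168
01000000 = 64
IP: 92.173.168.64


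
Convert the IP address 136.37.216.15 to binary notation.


136 = 10001000
37 = 00100101
216 = 11011000
15 = 00001111
Binary: 10001000.00100101.11011000.00001111


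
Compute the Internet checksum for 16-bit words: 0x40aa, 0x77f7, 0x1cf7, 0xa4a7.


Sum all words (with carry folding):
+ 0x40aa = 0x40aa
+ 0x77f7 = 0xb8a1
+ 0x1cf7 = 0xd598
+ 0xa4a7 = 0x7a40
One's complement: ~0x7a40
Checksum = 0x85bf


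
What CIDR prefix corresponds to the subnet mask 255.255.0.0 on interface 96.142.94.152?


Binary: 11111111.11111111.00000000.00000000
Count leading 1s
Prefix: /16


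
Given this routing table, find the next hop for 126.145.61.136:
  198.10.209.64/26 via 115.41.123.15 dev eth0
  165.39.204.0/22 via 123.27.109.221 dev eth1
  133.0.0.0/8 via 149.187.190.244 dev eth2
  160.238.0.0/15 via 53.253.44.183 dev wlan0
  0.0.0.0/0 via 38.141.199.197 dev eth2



Longest prefix match for 126.145.61.136:
  /26 198.10.209.64: no
  /22 165.39.204.0: no
  /8 133.0.0.0: no
  /15 160.238.0.0: no
  /0 0.0.0.0: MATCH
Selected: next-hop 38.141.199.197 via eth2 (matched /0)


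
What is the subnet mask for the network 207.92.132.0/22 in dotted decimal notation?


/22 means 22 network bits, 10 host bits
Binary: 11111111111111111111110000000000
Mask: 255.255.252.0


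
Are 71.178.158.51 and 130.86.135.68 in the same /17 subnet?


Mask: 255.255.128.0
71.178.158.51 AND mask = 71.178.128.0
130.86.135.68 AND mask = 130.86.128.0
No, different subnets (71.178.128.0 vs 130.86.128.0)


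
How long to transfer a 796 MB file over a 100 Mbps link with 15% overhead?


Effective throughput = 100 * (1 - 15/100) = 85 Mbps
File size in Mb = 796 * 8 = 6368 Mb
Time = 6368 / 85
Time = 74.9176 seconds


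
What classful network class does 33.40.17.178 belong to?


First octet: 33
Binary: 00100001
0xxxxxxx -> Class A (1-126)
Class A, default mask 255.0.0.0 (/8)


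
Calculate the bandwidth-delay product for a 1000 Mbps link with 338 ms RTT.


BDP = bandwidth * RTT
= 1000 Mbps * 338 ms
= 1000 * 1e6 * 338 / 1000 bits
= 338000000 bits
= 42250000 bytes
= 41259.7656 KB
BDP = 338000000 bits (42250000 bytes)


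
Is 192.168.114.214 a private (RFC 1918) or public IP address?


RFC 1918 private ranges:
  10.0.0.0/8 (10.0.0.0 - 10.255.255.255)
  172.16.0.0/12 (172.16.0.0 - 172.31.255.255)
  192.168.0.0/16 (192.168.0.0 - 192.168.255.255)
Private (in 192.168.0.0/16)


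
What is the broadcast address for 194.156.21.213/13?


Network: 194.152.0.0/13
Host bits = 19
Set all host bits to 1:
Broadcast: 194.159.255.255


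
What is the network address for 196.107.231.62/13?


IP:   11000100.01101011.11100111.00111110
Mask: 11111111.11111000.00000000.00000000
AND operation:
Net:  11000100.01101000.00000000.00000000
Network: 196.104.0.0/13


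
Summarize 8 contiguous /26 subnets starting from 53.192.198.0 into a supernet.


Original prefix: /26
Number of subnets: 8 = 2^3
New prefix = 26 - 3 = 23
Supernet: 53.192.198.0/23


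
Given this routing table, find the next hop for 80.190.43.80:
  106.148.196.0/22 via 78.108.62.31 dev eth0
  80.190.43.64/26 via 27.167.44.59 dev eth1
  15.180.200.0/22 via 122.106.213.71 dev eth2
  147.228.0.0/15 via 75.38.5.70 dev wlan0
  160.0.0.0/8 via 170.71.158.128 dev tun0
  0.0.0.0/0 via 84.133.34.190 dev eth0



Longest prefix match for 80.190.43.80:
  /22 106.148.196.0: no
  /26 80.190.43.64: MATCH
  /22 15.180.200.0: no
  /15 147.228.0.0: no
  /8 160.0.0.0: no
  /0 0.0.0.0: MATCH
Selected: next-hop 27.167.44.59 via eth1 (matched /26)


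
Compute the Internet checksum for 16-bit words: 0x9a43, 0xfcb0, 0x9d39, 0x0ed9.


Sum all words (with carry folding):
+ 0x9a43 = 0x9a43
+ 0xfcb0 = 0x96f4
+ 0x9d39 = 0x342e
+ 0x0ed9 = 0x4307
One's complement: ~0x4307
Checksum = 0xbcf8


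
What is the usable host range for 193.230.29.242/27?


Network: 193.230.29.224
Broadcast: 193.230.29.255
First usable = network + 1
Last usable = broadcast - 1
Range: 193.230.29.225 to 193.230.29.254


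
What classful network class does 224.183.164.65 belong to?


First octet: 224
Binary: 11100000
1110xxxx -> Class D (224-239)
Class D (multicast), default mask N/A


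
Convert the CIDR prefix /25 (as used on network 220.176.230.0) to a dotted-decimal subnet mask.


/25 means 25 network bits, 7 host bits
Binary: 11111111111111111111111110000000
Mask: 255.255.255.128


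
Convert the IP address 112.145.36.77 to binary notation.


112 = 01110000
145 = 10010001
36 = 00100100
77 = 01001101
Binary: 01110000.10010001.00100100.01001101


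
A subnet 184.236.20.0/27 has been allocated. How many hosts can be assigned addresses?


Host bits = 32 - 27 = 5
Total addresses = 2^5 = 32
Usable = total - 2 (network and broadcast)
Usable hosts: 30


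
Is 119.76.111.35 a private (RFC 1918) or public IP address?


RFC 1918 private ranges:
  10.0.0.0/8 (10.0.0.0 - 10.255.255.255)
  172.16.0.0/12 (172.16.0.0 - 172.31.255.255)
  192.168.0.0/16 (192.168.0.0 - 192.168.255.255)
Public (not in any RFC 1918 range)


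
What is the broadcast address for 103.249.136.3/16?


Network: 103.249.0.0/16
Host bits = 16
Set all host bits to 1:
Broadcast: 103.249.255.255


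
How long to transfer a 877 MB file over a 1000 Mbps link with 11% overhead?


Effective throughput = 1000 * (1 - 11/100) = 890 Mbps
File size in Mb = 877 * 8 = 7016 Mb
Time = 7016 / 890
Time = 7.8831 seconds


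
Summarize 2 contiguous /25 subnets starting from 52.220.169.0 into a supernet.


Original prefix: /25
Number of subnets: 2 = 2^1
New prefix = 25 - 1 = 24
Supernet: 52.220.169.0/24


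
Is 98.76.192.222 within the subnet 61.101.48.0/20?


Subnet network: 61.101.48.0
Test IP AND mask: 98.76.192.0
No, 98.76.192.222 is not in 61.101.48.0/20


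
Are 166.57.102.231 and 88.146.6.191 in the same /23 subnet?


Mask: 255.255.254.0
166.57.102.231 AND mask = 166.57.102.0
88.146.6.191 AND mask = 88.146.6.0
No, different subnets (166.57.102.0 vs 88.146.6.0)


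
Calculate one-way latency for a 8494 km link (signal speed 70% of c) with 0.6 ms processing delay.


Speed = 0.7 * 3e5 km/s = 210000 km/s
Propagation delay = 8494 / 210000 = 0.0404 s = 40.4476 ms
Processing delay = 0.6 ms
Total one-way latency = 41.0476 ms


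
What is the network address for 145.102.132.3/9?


IP:   10010001.01100110.10000100.00000011
Mask: 11111111.10000000.00000000.00000000
AND operation:
Net:  10010001.00000000.00000000.00000000
Network: 145.0.0.0/9


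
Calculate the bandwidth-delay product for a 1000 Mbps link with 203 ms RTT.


BDP = bandwidth * RTT
= 1000 Mbps * 203 ms
= 1000 * 1e6 * 203 / 1000 bits
= 203000000 bits
= 25375000 bytes
= 24780.2734 KB
BDP = 203000000 bits (25375000 bytes)


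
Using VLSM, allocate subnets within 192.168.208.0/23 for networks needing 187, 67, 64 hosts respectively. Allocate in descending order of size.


187 hosts -> /24 (254 usable): 192.168.208.0/24
67 hosts -> /25 (126 usable): 192.168.209.0/25
64 hosts -> /25 (126 usable): 192.168.209.128/25
Allocation: 192.168.208.0/24 (187 hosts, 254 usable); 192.168.209.0/25 (67 hosts, 126 usable); 192.168.209.128/25 (64 hosts, 126 usable)


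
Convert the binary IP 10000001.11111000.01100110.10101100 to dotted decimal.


10000001 = 129
11111000 = 248
01100110 = 102
10101100 = 172
IP: 129.248.102.172


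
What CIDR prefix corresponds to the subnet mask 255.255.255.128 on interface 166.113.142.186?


Binary: 11111111.11111111.11111111.10000000
Count leading 1s
Prefix: /25


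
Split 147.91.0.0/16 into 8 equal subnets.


New prefix = 16 + 3 = 19
Each subnet has 8192 addresses
  147.91.0.0/19
  147.91.32.0/19
  147.91.64.0/19
  147.91.96.0/19
  147.91.128.0/19
  147.91.160.0/19
  147.91.192.0/19
  147.91.224.0/19
Subnets: 147.91.0.0/19, 147.91.32.0/19, 147.91.64.0/19, 147.91.96.0/19, 147.91.128.0/19, 147.91.160.0/19, 147.91.192.0/19, 147.91.224.0/19


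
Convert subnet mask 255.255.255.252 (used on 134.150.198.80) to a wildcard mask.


Subnet mask: 255.255.255.252
Wildcard = 255.255.255.255 - subnet mask
255 - 255 = 0
255 - 255 = 0
255 - 255 = 0
255 - 252 = 3
Wildcard: 0.0.0.3


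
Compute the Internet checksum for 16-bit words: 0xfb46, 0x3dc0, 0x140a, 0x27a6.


Sum all words (with carry folding):
+ 0xfb46 = 0xfb46
+ 0x3dc0 = 0x3907
+ 0x140a = 0x4d11
+ 0x27a6 = 0x74b7
One's complement: ~0x74b7
Checksum = 0x8b48


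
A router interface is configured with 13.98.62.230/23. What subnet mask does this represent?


/23 means 23 network bits, 9 host bits
Binary: 11111111111111111111111000000000
Mask: 255.255.254.0


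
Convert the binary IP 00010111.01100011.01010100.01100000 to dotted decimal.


00010111 = 23
01100011 = 99
01010100 = 84
01100000 = 96
IP: 23.99.84.96


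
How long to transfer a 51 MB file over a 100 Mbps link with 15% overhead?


Effective throughput = 100 * (1 - 15/100) = 85 Mbps
File size in Mb = 51 * 8 = 408 Mb
Time = 408 / 85
Time = 4.8 seconds


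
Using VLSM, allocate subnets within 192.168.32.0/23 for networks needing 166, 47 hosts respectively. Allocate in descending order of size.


166 hosts -> /24 (254 usable): 192.168.32.0/24
47 hosts -> /26 (62 usable): 192.168.33.0/26
Allocation: 192.168.32.0/24 (166 hosts, 254 usable); 192.168.33.0/26 (47 hosts, 62 usable)


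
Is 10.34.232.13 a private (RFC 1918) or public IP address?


RFC 1918 private ranges:
  10.0.0.0/8 (10.0.0.0 - 10.255.255.255)
  172.16.0.0/12 (172.16.0.0 - 172.31.255.255)
  192.168.0.0/16 (192.168.0.0 - 192.168.255.255)
Private (in 10.0.0.0/8)


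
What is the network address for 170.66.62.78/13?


IP:   10101010.01000010.00111110.01001110
Mask: 11111111.11111000.00000000.00000000
AND operation:
Net:  10101010.01000000.00000000.00000000
Network: 170.64.0.0/13


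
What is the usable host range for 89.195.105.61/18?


Network: 89.195.64.0
Broadcast: 89.195.127.255
First usable = network + 1
Last usable = broadcast - 1
Range: 89.195.64.1 to 89.195.127.254


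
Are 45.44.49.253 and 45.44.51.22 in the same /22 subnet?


Mask: 255.255.252.0
45.44.49.253 AND mask = 45.44.48.0
45.44.51.22 AND mask = 45.44.48.0
Yes, same subnet (45.44.48.0)


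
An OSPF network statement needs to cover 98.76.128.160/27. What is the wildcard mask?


Subnet mask: 255.255.255.224
Wildcard = 255.255.255.255 - subnet mask
255 - 255 = 0
255 - 255 = 0
255 - 255 = 0
255 - 224 = 31
Wildcard: 0.0.0.31


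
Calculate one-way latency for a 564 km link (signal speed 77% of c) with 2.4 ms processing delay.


Speed = 0.77 * 3e5 km/s = 231000 km/s
Propagation delay = 564 / 231000 = 0.0024 s = 2.4416 ms
Processing delay = 2.4 ms
Total one-way latency = 4.8416 ms


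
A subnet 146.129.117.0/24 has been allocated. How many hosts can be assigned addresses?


Host bits = 32 - 24 = 8
Total addresses = 2^8 = 256
Usable = total - 2 (network and broadcast)
Usable hosts: 254


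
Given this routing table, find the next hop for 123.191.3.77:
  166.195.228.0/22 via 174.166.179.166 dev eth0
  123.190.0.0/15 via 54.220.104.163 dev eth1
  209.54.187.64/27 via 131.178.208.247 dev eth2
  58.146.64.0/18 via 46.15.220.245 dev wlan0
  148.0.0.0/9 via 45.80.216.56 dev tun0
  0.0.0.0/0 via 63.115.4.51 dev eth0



Longest prefix match for 123.191.3.77:
  /22 166.195.228.0: no
  /15 123.190.0.0: MATCH
  /27 209.54.187.64: no
  /18 58.146.64.0: no
  /9 148.0.0.0: no
  /0 0.0.0.0: MATCH
Selected: next-hop 54.220.104.163 via eth1 (matched /15)


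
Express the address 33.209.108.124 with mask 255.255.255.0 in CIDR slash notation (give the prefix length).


Binary: 11111111.11111111.11111111.00000000
Count leading 1s
Prefix: /24


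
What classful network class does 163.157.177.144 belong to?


First octet: 163
Binary: 10100011
10xxxxxx -> Class B (128-191)
Class B, default mask 255.255.0.0 (/16)


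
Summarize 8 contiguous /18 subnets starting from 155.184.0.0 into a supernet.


Original prefix: /18
Number of subnets: 8 = 2^3
New prefix = 18 - 3 = 15
Supernet: 155.184.0.0/15


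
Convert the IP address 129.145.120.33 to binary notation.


129 = 10000001
145 = 10010001
120 = 01111000
33 = 00100001
Binary: 10000001.10010001.01111000.00100001


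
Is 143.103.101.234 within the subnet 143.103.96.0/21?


Subnet network: 143.103.96.0
Test IP AND mask: 143.103.96.0
Yes, 143.103.101.234 is in 143.103.96.0/21


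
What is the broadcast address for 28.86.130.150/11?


Network: 28.64.0.0/11
Host bits = 21
Set all host bits to 1:
Broadcast: 28.95.255.255


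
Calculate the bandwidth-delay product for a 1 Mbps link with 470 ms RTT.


BDP = bandwidth * RTT
= 1 Mbps * 470 ms
= 1 * 1e6 * 470 / 1000 bits
= 470000 bits
= 58750 bytes
= 57.373 KB
BDP = 470000 bits (58750 bytes)


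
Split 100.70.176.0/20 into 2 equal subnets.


New prefix = 20 + 1 = 21
Each subnet has 2048 addresses
  100.70.176.0/21
  100.70.184.0/21
Subnets: 100.70.176.0/21, 100.70.184.0/21
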